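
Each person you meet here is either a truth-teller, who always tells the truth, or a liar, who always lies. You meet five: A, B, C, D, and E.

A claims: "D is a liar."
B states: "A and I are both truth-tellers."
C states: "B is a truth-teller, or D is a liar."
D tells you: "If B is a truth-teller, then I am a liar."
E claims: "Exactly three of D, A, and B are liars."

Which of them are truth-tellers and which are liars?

Consider A. Suppose A is a truth-teller.
Then no assignment of the remaining roles makes every statement match its speaker's type — contradiction.
So A is a liar.
With that fixed, B's statement is false, so B is a liar.
With that fixed, D's statement is true, so D is a truth-teller.
With that fixed, E's statement is false, so E is a liar.
With that fixed, C's statement is false, so C is a liar.

A: liar, B: liar, C: liar, D: truth-teller, E: liar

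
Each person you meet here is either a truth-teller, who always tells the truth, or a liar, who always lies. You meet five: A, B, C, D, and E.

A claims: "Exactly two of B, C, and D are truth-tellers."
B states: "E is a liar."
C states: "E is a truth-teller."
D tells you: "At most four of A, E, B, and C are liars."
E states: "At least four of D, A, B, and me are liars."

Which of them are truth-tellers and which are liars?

Regardless of anyone's role, D's statement is true, so D is a truth-teller.
With that fixed, E's statement is false, so E is a liar.
With that fixed, B's statement is true, so B is a truth-teller.
With that fixed, C's statement is false, so C is a liar.
With that fixed, A's statement is true, so A is a truth-teller.

A: truth-teller, B: truth-teller, C: liar, D: truth-teller, E: liar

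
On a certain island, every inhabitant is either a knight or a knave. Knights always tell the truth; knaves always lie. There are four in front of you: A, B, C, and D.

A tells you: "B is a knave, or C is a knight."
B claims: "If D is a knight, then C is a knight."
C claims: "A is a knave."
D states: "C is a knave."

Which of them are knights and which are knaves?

A: knight, B: knave, C: knave, D: knight

Consider A. Suppose A is a knave.
Then no assignment of the remaining roles makes every statement match its speaker's type — contradiction.
So A is a knight.
With that fixed, C's statement is false, so C is a knave.
With that fixed, D's statement is true, so D is a knight.
With that fixed, B's statement is false, so B is a knave.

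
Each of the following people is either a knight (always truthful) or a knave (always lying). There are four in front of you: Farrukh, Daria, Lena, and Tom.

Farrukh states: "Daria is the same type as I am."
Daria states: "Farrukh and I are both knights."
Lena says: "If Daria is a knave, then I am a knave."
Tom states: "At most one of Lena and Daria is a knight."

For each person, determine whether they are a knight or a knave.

Farrukh: knight, Daria: knight, Lena: knight, Tom: knave

Consider Farrukh. Suppose Farrukh is a knave.
Then no assignment of the remaining roles makes every statement match its speaker's type — contradiction.
So Farrukh is a knight.
Consider Daria. Suppose Daria is a knave.
Then Farrukh's statement comes out false, contradicting Farrukh being a knight.
So Daria is a knight.
With that fixed, Lena's statement is true, so Lena is a knight.
With that fixed, Tom's statement is false, so Tom is a knave.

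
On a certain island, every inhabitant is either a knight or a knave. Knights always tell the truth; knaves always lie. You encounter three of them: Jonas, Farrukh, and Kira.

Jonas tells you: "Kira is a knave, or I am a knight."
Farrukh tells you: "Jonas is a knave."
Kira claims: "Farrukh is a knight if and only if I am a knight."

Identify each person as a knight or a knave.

Jonas: knave, Farrukh: knight, Kira: knight

Consider Jonas. Suppose Jonas is a knight.
Then no assignment of the remaining roles makes every statement match its speaker's type — contradiction.
So Jonas is a knave.
With that fixed, Farrukh's statement is true, so Farrukh is a knight.
Consider Kira. Suppose Kira is a knave.
Then Jonas's statement comes out true, contradicting Jonas being a knave.
So Kira is a knight.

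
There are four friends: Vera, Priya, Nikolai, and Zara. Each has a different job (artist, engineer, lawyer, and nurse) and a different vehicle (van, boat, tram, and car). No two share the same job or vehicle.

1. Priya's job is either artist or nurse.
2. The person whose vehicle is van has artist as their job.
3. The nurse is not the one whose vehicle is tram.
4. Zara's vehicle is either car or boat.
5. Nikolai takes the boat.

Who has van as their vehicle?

Priya

With clues 1–4, Zara is impossible for the one with vehicle van.
With clues 1–5, Nikolai and Vera are impossible for the one with vehicle van.
That leaves Priya.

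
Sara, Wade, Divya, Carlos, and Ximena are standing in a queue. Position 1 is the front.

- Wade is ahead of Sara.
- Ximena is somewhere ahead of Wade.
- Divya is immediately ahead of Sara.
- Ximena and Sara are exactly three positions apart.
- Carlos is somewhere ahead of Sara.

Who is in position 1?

With clue 1, Sara is ruled out for position 1.
With clues 1–2, Wade is ruled out for position 1.
With clues 1–3, Divya is ruled out for position 1.
With clues 1–5, Ximena is ruled out for position 1.
So position 1 is Carlos.

Carlos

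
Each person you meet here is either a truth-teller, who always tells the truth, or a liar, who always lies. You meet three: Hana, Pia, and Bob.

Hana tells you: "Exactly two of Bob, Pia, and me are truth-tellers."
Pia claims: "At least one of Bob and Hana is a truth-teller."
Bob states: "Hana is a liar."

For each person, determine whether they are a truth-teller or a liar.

Hana: truth-teller, Pia: truth-teller, Bob: liar

Consider Hana. Suppose Hana is a liar.
Then no assignment of the remaining roles makes every statement match its speaker's type — contradiction.
So Hana is a truth-teller.
With that fixed, Pia's statement is true, so Pia is a truth-teller.
With that fixed, Bob's statement is false, so Bob is a liar.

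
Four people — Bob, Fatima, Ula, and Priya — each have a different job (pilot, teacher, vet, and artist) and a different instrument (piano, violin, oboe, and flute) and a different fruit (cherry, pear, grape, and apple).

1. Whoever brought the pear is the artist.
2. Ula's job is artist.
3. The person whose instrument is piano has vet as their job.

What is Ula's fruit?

With clues 1–2, apple, cherry, and grape are impossible for Ula's fruit.
That leaves pear.

pear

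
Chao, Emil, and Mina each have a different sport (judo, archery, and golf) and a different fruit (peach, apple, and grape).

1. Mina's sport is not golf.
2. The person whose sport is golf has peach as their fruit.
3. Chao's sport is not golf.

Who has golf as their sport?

Emil

Clue 1 rules out Mina for the one with sport golf.
With clues 1–3, Chao is impossible for the one with sport golf.
That leaves Emil.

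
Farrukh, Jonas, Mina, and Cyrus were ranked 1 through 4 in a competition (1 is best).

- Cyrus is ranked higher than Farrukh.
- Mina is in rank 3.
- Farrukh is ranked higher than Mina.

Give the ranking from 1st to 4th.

From clue 1: Farrukh is in {2,3,4}.
From clues 1–2: Mina → rank 3.
From clues 1–3: Cyrus → rank 1, Farrukh → rank 2, Jonas → rank 4.

Cyrus, Farrukh, Mina, Jonas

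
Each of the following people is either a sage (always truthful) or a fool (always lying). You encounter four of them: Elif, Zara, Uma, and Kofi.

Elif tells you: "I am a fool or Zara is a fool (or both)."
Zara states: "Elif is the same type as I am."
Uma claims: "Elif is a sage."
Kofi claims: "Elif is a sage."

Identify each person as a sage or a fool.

Elif: sage, Zara: fool, Uma: sage, Kofi: sage

Consider Elif. Suppose Elif is a fool.
Then Elif's own statement would have to be false, but it can't be — contradiction.
So Elif is a sage.
With that fixed, Uma's statement is true, so Uma is a sage.
With that fixed, Kofi's statement is true, so Kofi is a sage.
Consider Zara. Suppose Zara is a sage.
Then Elif's statement comes out false, contradicting Elif being a sage.
So Zara is a fool.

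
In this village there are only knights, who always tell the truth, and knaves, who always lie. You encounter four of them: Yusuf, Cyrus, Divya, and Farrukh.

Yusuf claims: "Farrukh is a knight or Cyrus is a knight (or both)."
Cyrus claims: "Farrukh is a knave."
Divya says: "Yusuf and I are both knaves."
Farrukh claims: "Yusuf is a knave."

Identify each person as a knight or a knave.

Consider Yusuf. Suppose Yusuf is a knave.
Then whichever role Divya has, Divya's statement has the wrong truth value — contradiction.
So Yusuf is a knight.
With that fixed, Divya's statement is false, so Divya is a knave.
With that fixed, Farrukh's statement is false, so Farrukh is a knave.
With that fixed, Cyrus's statement is true, so Cyrus is a knight.

Yusuf: knight, Cyrus: knight, Divya: knave, Farrukh: knave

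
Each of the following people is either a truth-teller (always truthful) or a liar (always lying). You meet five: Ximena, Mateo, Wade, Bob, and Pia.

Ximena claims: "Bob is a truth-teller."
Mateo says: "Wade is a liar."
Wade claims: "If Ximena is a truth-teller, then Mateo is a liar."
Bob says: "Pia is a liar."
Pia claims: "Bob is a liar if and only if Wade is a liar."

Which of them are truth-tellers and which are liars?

Ximena: truth-teller, Mateo: truth-teller, Wade: liar, Bob: truth-teller, Pia: liar

Consider Ximena. Suppose Ximena is a liar.
Then no assignment of the remaining roles makes every statement match its speaker's type — contradiction.
So Ximena is a truth-teller.
Consider Mateo. Suppose Mateo is a liar.
Then no assignment of the remaining roles makes every statement match its speaker's type — contradiction.
So Mateo is a truth-teller.
With that fixed, Wade's statement is false, so Wade is a liar.
Consider Bob. Suppose Bob is a liar.
Then Ximena's statement comes out false, contradicting Ximena being a truth-teller.
So Bob is a truth-teller.
With that fixed, Pia's statement is false, so Pia is a liar.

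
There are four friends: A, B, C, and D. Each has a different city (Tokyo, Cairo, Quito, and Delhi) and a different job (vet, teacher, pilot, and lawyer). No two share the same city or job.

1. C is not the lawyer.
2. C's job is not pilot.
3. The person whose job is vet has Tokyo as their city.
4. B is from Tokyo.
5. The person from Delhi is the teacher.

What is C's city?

Delhi

With clues 1–4, Tokyo is impossible for C's city.
With clues 1–5, Cairo and Quito are impossible for C's city.
That leaves Delhi.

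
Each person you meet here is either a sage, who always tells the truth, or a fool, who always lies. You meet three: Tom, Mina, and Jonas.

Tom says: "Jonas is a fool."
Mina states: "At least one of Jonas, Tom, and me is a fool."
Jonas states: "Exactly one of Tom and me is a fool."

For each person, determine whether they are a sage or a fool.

Consider Tom. Suppose Tom is a sage.
Then whichever role Jonas has, Jonas's statement has the wrong truth value — contradiction.
So Tom is a fool.
With that fixed, Mina's statement is true, so Mina is a sage.
Consider Jonas. Suppose Jonas is a fool.
Then Tom's statement comes out true, contradicting Tom being a fool.
So Jonas is a sage.

Tom: fool, Mina: sage, Jonas: sage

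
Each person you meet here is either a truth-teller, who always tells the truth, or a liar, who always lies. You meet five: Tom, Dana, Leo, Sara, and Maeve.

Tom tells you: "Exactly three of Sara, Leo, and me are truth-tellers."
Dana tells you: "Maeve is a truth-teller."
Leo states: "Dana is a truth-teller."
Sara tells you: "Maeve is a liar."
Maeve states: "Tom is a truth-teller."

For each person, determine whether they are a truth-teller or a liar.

Tom: liar, Dana: liar, Leo: liar, Sara: truth-teller, Maeve: liar

Consider Tom. Suppose Tom is a truth-teller.
Then no assignment of the remaining roles makes every statement match its speaker's type — contradiction.
So Tom is a liar.
With that fixed, Maeve's statement is false, so Maeve is a liar.
With that fixed, Dana's statement is false, so Dana is a liar.
With that fixed, Leo's statement is false, so Leo is a liar.
With that fixed, Sara's statement is true, so Sara is a truth-teller.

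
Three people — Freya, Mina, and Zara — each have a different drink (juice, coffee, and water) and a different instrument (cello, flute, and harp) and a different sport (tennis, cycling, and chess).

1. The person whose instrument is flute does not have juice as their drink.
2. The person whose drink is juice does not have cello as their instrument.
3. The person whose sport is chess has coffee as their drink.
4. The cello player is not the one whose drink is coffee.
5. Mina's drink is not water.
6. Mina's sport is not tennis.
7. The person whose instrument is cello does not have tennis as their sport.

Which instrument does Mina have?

With clues 1–5, cello is impossible for Mina's instrument.
With clues 1–7, harp is impossible for Mina's instrument.
That leaves flute.

flute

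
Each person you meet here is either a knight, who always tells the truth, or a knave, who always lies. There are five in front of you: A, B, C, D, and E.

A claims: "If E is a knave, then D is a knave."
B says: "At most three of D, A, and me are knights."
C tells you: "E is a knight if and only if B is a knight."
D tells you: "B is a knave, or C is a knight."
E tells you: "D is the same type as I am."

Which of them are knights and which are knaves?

A: knight, B: knight, C: knight, D: knight, E: knight

Regardless of anyone's role, B's statement is true, so B is a knight.
Consider A. Suppose A is a knave.
Then no assignment of the remaining roles makes every statement match its speaker's type — contradiction.
So A is a knight.
Consider C. Suppose C is a knave.
Then no assignment of the remaining roles makes every statement match its speaker's type — contradiction.
So C is a knight.
With that fixed, D's statement is true, so D is a knight.
Consider E. Suppose E is a knave.
Then A's statement comes out false, contradicting A being a knight.
So E is a knight.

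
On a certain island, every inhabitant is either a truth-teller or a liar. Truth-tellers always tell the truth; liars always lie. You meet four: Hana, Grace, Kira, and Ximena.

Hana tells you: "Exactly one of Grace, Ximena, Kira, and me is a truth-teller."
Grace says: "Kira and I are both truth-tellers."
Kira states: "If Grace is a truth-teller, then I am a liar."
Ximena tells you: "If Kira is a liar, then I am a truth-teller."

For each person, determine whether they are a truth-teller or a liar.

Consider Hana. Suppose Hana is a truth-teller.
Then no assignment of the remaining roles makes every statement match its speaker's type — contradiction.
So Hana is a liar.
Consider Grace. Suppose Grace is a truth-teller.
Then whichever role Kira has, Kira's statement has the wrong truth value — contradiction.
So Grace is a liar.
With that fixed, Kira's statement is true, so Kira is a truth-teller.
With that fixed, Ximena's statement is true, so Ximena is a truth-teller.

Hana: liar, Grace: liar, Kira: truth-teller, Ximena: truth-teller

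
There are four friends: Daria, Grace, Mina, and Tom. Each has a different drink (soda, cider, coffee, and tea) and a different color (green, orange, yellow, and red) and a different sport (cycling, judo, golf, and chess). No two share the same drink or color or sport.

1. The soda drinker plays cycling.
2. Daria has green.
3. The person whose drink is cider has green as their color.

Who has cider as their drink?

Daria

With clues 1–3, Grace, Mina, and Tom are impossible for the one with drink cider.
That leaves Daria.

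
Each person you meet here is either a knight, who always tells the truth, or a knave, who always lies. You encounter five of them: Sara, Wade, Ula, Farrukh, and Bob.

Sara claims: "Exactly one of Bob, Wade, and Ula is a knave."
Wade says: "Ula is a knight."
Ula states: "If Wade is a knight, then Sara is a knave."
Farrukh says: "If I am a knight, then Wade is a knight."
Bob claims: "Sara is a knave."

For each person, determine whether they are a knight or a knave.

Sara: knave, Wade: knight, Ula: knight, Farrukh: knight, Bob: knight

Consider Sara. Suppose Sara is a knight.
Then no assignment of the remaining roles makes every statement match its speaker's type — contradiction.
So Sara is a knave.
With that fixed, Ula's statement is true, so Ula is a knight.
With that fixed, Bob's statement is true, so Bob is a knight.
With that fixed, Wade's statement is true, so Wade is a knight.
With that fixed, Farrukh's statement is true, so Farrukh is a knight.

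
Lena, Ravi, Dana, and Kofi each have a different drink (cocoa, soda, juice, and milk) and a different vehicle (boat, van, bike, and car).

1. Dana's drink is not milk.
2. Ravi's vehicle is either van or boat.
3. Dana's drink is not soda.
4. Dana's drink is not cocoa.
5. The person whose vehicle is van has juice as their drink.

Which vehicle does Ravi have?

boat

With clues 1–2, bike and car are impossible for Ravi's vehicle.
With clues 1–5, van is impossible for Ravi's vehicle.
That leaves boat.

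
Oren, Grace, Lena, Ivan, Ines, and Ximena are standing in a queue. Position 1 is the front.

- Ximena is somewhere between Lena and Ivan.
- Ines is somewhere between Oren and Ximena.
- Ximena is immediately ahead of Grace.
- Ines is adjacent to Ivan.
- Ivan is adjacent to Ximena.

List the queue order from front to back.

From clue 1: Ximena is in {2,3,4,5}.
From clues 1–2: Ines is in {2,3,4,5}.
From clues 1–3: Grace is in {3,5}.
From clues 1–4: Oren is in {1,6}.
From clues 1–5: Oren → position 1, Ines → position 2, Ivan → position 3, Ximena → position 4, Grace → position 5, Lena → position 6.

Oren, Ines, Ivan, Ximena, Grace, Lena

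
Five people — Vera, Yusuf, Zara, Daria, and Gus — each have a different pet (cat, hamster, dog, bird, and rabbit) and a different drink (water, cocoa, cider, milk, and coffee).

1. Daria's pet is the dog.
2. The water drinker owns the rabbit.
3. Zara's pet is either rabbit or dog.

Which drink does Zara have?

With clues 1–3, cider, cocoa, coffee, and milk are impossible for Zara's drink.
That leaves water.

water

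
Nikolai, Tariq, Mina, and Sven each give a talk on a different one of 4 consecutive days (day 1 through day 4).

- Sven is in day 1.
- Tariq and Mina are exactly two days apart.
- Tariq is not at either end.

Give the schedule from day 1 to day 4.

From clue 1: Sven → day 1.
From clues 1–2: Nikolai → day 3.
From clues 1–3: Tariq → day 2, Mina → day 4.

Sven, Tariq, Nikolai, Mina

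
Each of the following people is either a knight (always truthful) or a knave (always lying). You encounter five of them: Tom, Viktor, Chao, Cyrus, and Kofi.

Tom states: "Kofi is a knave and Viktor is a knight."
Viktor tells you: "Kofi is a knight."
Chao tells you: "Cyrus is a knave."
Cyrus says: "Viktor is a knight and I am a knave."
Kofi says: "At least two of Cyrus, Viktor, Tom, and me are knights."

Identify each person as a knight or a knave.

Tom: knave, Viktor: knave, Chao: knight, Cyrus: knave, Kofi: knave

Consider Tom. Suppose Tom is a knight.
Then no assignment of the remaining roles makes every statement match its speaker's type — contradiction.
So Tom is a knave.
Consider Viktor. Suppose Viktor is a knight.
Then whichever role Cyrus has, Cyrus's statement has the wrong truth value — contradiction.
So Viktor is a knave.
With that fixed, Cyrus's statement is false, so Cyrus is a knave.
With that fixed, Kofi's statement is false, so Kofi is a knave.
With that fixed, Chao's statement is true, so Chao is a knight.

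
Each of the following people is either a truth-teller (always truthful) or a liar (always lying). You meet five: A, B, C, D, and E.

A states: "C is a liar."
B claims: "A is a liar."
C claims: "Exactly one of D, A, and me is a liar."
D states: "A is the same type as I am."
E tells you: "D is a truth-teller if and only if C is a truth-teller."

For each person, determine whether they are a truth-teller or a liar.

A: truth-teller, B: liar, C: liar, D: liar, E: truth-teller

Consider A. Suppose A is a liar.
Then whichever role D has, D's statement has the wrong truth value — contradiction.
So A is a truth-teller.
With that fixed, B's statement is false, so B is a liar.
Consider C. Suppose C is a truth-teller.
Then A's statement comes out false, contradicting A being a truth-teller.
So C is a liar.
Consider D. Suppose D is a truth-teller.
Then C's statement comes out true, contradicting C being a liar.
So D is a liar.
With that fixed, E's statement is true, so E is a truth-teller.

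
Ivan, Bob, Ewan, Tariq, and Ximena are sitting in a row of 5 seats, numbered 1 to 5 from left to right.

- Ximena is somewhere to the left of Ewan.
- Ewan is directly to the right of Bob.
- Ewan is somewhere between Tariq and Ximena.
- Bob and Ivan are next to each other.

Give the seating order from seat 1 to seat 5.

Ximena, Ivan, Bob, Ewan, Tariq

From clue 1: Ewan is in {2,3,4,5}.
From clues 1–2: Bob is in {2,3,4}.
From clues 1–3: Bob is in {2,3}.
From clues 1–4: Ximena → seat 1, Ivan → seat 2, Bob → seat 3, Ewan → seat 4, Tariq → seat 5.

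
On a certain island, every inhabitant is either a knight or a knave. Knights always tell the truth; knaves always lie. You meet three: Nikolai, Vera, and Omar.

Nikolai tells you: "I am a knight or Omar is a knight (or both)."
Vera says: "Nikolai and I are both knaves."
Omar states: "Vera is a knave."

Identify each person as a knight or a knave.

Consider Nikolai. Suppose Nikolai is a knave.
Then whichever role Vera has, Vera's statement has the wrong truth value — contradiction.
So Nikolai is a knight.
With that fixed, Vera's statement is false, so Vera is a knave.
With that fixed, Omar's statement is true, so Omar is a knight.

Nikolai: knight, Vera: knave, Omar: knight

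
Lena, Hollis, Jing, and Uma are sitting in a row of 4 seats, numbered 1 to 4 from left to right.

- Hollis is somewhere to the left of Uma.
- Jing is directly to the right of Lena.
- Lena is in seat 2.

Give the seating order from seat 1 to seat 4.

From clue 1: Hollis is in {1,2,3}.
From clues 1–2: Hollis is in {1,3}.
From clues 1–3: Hollis → seat 1, Lena → seat 2, Jing → seat 3, Uma → seat 4.

Hollis, Lena, Jing, Uma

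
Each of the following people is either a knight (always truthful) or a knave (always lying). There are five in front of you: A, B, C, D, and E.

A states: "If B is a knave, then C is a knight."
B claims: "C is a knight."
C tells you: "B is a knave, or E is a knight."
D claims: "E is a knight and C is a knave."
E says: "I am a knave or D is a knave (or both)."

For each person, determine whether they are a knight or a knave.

Consider A. Suppose A is a knave.
Then no assignment of the remaining roles makes every statement match its speaker's type — contradiction.
So A is a knight.
Consider B. Suppose B is a knave.
Then no assignment of the remaining roles makes every statement match its speaker's type — contradiction.
So B is a knight.
Consider C. Suppose C is a knave.
Then B's statement comes out false, contradicting B being a knight.
So C is a knight.
With that fixed, D's statement is false, so D is a knave.
With that fixed, E's statement is true, so E is a knight.

A: knight, B: knight, C: knight, D: knave, E: knight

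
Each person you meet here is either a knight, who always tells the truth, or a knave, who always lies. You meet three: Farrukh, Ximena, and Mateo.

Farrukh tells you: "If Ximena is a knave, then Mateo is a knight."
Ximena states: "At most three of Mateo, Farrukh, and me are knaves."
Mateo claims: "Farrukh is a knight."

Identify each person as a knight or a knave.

Farrukh: knight, Ximena: knight, Mateo: knight

Regardless of anyone's role, Ximena's statement is true, so Ximena is a knight.
With that fixed, Farrukh's statement is true, so Farrukh is a knight.
With that fixed, Mateo's statement is true, so Mateo is a knight.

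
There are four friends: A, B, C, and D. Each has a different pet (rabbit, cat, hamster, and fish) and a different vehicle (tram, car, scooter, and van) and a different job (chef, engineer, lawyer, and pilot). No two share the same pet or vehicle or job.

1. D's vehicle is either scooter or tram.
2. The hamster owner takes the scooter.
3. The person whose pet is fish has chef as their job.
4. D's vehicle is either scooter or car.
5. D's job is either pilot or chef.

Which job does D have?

With clues 1–4, chef is impossible for D's job.
With clues 1–5, engineer and lawyer are impossible for D's job.
That leaves pilot.

pilot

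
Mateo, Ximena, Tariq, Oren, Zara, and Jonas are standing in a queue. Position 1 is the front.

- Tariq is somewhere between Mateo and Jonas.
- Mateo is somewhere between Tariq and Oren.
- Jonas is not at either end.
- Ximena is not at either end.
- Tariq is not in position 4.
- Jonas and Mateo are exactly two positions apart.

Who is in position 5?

With clues 1–3, Tariq is ruled out for position 5.
With clues 1–4, Oren and Zara are ruled out for position 5.
With clues 1–6, Jonas and Mateo are ruled out for position 5.
So position 5 is Ximena.

Ximena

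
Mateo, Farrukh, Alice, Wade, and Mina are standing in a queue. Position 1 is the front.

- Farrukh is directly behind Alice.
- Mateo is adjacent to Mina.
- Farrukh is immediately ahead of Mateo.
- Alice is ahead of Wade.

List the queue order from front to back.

From clue 1: Farrukh is in {2,3,4,5}.
From clues 1–2: Wade is in {1,3,5}.
From clues 1–3: Mateo is in {3,4}.
From clues 1–4: Alice → position 1, Farrukh → position 2, Mateo → position 3, Mina → position 4, Wade → position 5.

Alice, Farrukh, Mateo, Mina, Wade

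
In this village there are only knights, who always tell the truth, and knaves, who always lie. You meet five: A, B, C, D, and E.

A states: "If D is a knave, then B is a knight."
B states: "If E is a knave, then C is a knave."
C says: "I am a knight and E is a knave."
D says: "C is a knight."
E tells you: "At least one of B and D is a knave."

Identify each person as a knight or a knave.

A: knight, B: knight, C: knave, D: knave, E: knight

Consider A. Suppose A is a knave.
Then no assignment of the remaining roles makes every statement match its speaker's type — contradiction.
So A is a knight.
Consider B. Suppose B is a knave.
Then no assignment of the remaining roles makes every statement match its speaker's type — contradiction.
So B is a knight.
Consider C. Suppose C is a knight.
Then no assignment of the remaining roles makes every statement match its speaker's type — contradiction.
So C is a knave.
With that fixed, D's statement is false, so D is a knave.
With that fixed, E's statement is true, so E is a knight.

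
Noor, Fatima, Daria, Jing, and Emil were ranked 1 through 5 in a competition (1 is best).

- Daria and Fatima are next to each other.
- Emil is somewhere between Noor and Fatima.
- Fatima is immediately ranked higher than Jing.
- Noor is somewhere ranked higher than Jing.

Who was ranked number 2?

With clues 1–3, Daria, Jing, and Noor are ruled out for rank 2.
With clues 1–4, Fatima is ruled out for rank 2.
So rank 2 is Emil.

Emil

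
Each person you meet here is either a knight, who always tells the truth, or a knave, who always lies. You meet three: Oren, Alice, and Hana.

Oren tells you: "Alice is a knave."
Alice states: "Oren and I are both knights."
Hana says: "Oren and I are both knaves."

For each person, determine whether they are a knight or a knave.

Consider Oren. Suppose Oren is a knave.
Then whichever role Hana has, Hana's statement has the wrong truth value — contradiction.
So Oren is a knight.
With that fixed, Hana's statement is false, so Hana is a knave.
Consider Alice. Suppose Alice is a knight.
Then Oren's statement comes out false, contradicting Oren being a knight.
So Alice is a knave.

Oren: knight, Alice: knave, Hana: knave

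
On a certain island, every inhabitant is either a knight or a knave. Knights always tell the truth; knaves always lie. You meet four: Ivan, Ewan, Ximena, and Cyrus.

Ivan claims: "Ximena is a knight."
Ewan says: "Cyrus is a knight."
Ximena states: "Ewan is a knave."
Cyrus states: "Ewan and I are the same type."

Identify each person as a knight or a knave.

Consider Ivan. Suppose Ivan is a knight.
Then no assignment of the remaining roles makes every statement match its speaker's type — contradiction.
So Ivan is a knave.
Consider Ewan. Suppose Ewan is a knave.
Then whichever role Cyrus has, Cyrus's statement has the wrong truth value — contradiction.
So Ewan is a knight.
With that fixed, Ximena's statement is false, so Ximena is a knave.
Consider Cyrus. Suppose Cyrus is a knave.
Then Ewan's statement comes out false, contradicting Ewan being a knight.
So Cyrus is a knight.

Ivan: knave, Ewan: knight, Ximena: knave, Cyrus: knight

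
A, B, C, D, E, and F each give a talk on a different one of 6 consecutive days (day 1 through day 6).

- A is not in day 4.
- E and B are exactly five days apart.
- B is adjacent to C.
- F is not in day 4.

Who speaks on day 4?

With clue 1, A is ruled out for day 4.
With clues 1–2, B and E are ruled out for day 4.
With clues 1–3, C is ruled out for day 4.
With clues 1–4, F is ruled out for day 4.
So day 4 is D.

D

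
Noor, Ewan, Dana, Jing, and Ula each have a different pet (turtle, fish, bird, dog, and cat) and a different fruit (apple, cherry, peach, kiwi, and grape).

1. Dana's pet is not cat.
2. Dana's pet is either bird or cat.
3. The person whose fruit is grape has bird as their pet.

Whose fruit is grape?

With clues 1–3, Ewan, Jing, Noor, and Ula are impossible for the one with fruit grape.
That leaves Dana.

Dana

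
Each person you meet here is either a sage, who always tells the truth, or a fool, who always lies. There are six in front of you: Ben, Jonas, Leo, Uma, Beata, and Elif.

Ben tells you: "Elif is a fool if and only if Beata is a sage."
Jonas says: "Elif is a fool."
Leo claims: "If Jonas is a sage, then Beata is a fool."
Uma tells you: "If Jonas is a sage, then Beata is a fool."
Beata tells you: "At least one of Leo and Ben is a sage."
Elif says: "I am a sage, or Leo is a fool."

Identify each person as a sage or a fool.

Consider Ben. Suppose Ben is a sage.
Then no assignment of the remaining roles makes every statement match its speaker's type — contradiction.
So Ben is a fool.
Consider Jonas. Suppose Jonas is a sage.
Then no assignment of the remaining roles makes every statement match its speaker's type — contradiction.
So Jonas is a fool.
With that fixed, Leo's statement is true, so Leo is a sage.
With that fixed, Uma's statement is true, so Uma is a sage.
With that fixed, Beata's statement is true, so Beata is a sage.
Consider Elif. Suppose Elif is a fool.
Then Ben's statement comes out true, contradicting Ben being a fool.
So Elif is a sage.

Ben: fool, Jonas: fool, Leo: sage, Uma: sage, Beata: sage, Elif: sage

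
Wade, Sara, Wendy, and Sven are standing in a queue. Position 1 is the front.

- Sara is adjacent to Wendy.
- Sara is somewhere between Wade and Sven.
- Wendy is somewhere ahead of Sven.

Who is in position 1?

Wade

With clues 1–2, Sara and Wendy are ruled out for position 1.
With clues 1–3, Sven is ruled out for position 1.
So position 1 is Wade.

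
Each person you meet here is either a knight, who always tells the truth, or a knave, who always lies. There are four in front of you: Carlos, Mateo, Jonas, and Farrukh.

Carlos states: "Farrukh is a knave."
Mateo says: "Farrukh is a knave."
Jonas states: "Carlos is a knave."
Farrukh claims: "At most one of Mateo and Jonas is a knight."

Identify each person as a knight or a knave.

Consider Carlos. Suppose Carlos is a knight.
Then no assignment of the remaining roles makes every statement match its speaker's type — contradiction.
So Carlos is a knave.
With that fixed, Jonas's statement is true, so Jonas is a knight.
Consider Mateo. Suppose Mateo is a knight.
Then no assignment of the remaining roles makes every statement match its speaker's type — contradiction.
So Mateo is a knave.
With that fixed, Farrukh's statement is true, so Farrukh is a knight.

Carlos: knave, Mateo: knave, Jonas: knight, Farrukh: knight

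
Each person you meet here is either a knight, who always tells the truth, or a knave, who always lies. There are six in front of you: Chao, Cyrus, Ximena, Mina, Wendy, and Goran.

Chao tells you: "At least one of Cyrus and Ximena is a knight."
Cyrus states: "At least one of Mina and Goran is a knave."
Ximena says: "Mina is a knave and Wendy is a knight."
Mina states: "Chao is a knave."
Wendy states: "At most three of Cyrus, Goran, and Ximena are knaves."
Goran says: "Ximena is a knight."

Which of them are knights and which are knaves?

Regardless of anyone's role, Wendy's statement is true, so Wendy is a knight.
Consider Chao. Suppose Chao is a knave.
Then no assignment of the remaining roles makes every statement match its speaker's type — contradiction.
So Chao is a knight.
With that fixed, Mina's statement is false, so Mina is a knave.
With that fixed, Cyrus's statement is true, so Cyrus is a knight.
With that fixed, Ximena's statement is true, so Ximena is a knight.
With that fixed, Goran's statement is true, so Goran is a knight.

Chao: knight, Cyrus: knight, Ximena: knight, Mina: knave, Wendy: knight, Goran: knight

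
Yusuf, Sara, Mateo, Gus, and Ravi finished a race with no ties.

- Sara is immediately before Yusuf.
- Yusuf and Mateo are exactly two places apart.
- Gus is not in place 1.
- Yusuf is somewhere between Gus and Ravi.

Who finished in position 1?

Ravi

With clue 1, Yusuf is ruled out for place 1.
With clues 1–3, Gus is ruled out for place 1.
With clues 1–4, Mateo and Sara are ruled out for place 1.
So place 1 is Ravi.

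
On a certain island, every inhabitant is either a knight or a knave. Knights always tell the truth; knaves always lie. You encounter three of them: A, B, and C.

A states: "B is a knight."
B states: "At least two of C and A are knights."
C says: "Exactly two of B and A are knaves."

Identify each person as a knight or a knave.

A: knave, B: knave, C: knight

Consider A. Suppose A is a knight.
Then no assignment of the remaining roles makes every statement match its speaker's type — contradiction.
So A is a knave.
With that fixed, B's statement is false, so B is a knave.
With that fixed, C's statement is true, so C is a knight.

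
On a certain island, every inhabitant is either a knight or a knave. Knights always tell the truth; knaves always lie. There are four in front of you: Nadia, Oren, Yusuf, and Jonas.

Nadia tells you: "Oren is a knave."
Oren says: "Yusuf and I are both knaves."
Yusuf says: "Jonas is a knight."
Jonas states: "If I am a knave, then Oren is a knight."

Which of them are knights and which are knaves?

Consider Nadia. Suppose Nadia is a knave.
Then no assignment of the remaining roles makes every statement match its speaker's type — contradiction.
So Nadia is a knight.
Consider Oren. Suppose Oren is a knight.
Then Nadia's statement comes out false, contradicting Nadia being a knight.
So Oren is a knave.
Consider Yusuf. Suppose Yusuf is a knave.
Then Oren's statement comes out true, contradicting Oren being a knave.
So Yusuf is a knight.
Consider Jonas. Suppose Jonas is a knave.
Then Yusuf's statement comes out false, contradicting Yusuf being a knight.
So Jonas is a knight.

Nadia: knight, Oren: knave, Yusuf: knight, Jonas: knight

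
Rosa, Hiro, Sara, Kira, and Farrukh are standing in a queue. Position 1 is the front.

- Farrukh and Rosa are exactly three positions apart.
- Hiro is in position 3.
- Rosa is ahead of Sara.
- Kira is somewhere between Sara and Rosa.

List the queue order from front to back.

Rosa, Kira, Hiro, Farrukh, Sara

From clue 1: Rosa is in {1,2,4,5}.
From clues 1–2: Hiro → position 3.
From clues 1–3: Rosa is in {1,2,4}.
From clues 1–4: Rosa → position 1, Kira → position 2, Farrukh → position 4, Sara → position 5.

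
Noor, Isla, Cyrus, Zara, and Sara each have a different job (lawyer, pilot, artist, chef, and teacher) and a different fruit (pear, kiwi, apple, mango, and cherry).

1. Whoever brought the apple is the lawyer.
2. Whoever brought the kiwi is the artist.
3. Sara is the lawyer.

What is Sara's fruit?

With clues 1–3, cherry, kiwi, mango, and pear are impossible for Sara's fruit.
That leaves apple.

apple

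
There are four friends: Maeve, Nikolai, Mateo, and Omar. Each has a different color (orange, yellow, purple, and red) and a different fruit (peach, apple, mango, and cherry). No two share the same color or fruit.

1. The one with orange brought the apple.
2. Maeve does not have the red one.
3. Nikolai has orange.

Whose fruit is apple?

With clues 1–3, Maeve, Mateo, and Omar are impossible for the one with fruit apple.
That leaves Nikolai.

Nikolai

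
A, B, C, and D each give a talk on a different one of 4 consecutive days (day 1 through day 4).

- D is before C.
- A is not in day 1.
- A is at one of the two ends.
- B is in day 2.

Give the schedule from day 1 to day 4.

D, B, C, A

From clue 1: C is in {2,3,4}.
From clues 1–2: A is in {2,3,4}.
From clues 1–3: A → day 4.
From clues 1–4: D → day 1, B → day 2, C → day 3.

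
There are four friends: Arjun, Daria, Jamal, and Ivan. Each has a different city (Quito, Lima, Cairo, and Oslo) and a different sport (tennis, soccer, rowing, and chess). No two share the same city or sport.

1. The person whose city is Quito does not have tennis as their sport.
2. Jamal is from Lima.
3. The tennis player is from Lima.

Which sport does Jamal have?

With clues 1–3, chess, rowing, and soccer are impossible for Jamal's sport.
That leaves tennis.

tennis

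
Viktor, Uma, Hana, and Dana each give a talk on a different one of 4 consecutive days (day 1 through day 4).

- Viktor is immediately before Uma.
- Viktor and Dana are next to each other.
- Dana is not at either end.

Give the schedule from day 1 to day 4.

Hana, Dana, Viktor, Uma

From clue 1: Viktor is in {1,2,3}.
From clues 1–2: Viktor is in {2,3}.
From clues 1–3: Hana → day 1, Dana → day 2, Viktor → day 3, Uma → day 4.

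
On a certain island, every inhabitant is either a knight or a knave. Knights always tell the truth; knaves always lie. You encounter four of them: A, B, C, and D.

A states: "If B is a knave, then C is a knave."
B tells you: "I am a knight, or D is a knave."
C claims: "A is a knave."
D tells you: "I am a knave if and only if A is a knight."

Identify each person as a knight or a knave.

A: knave, B: knave, C: knight, D: knight

Consider A. Suppose A is a knight.
Then whichever role D has, D's statement has the wrong truth value — contradiction.
So A is a knave.
With that fixed, C's statement is true, so C is a knight.
Consider B. Suppose B is a knight.
Then A's statement comes out true, contradicting A being a knave.
So B is a knave.
Consider D. Suppose D is a knave.
Then B's statement comes out true, contradicting B being a knave.
So D is a knight.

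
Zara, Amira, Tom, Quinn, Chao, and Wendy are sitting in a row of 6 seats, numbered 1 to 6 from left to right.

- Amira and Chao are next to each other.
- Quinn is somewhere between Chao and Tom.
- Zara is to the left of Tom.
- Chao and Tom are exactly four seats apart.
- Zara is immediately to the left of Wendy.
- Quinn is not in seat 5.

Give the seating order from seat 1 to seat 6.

Amira, Chao, Quinn, Zara, Wendy, Tom

From clues 1–2: Quinn is in {2,3,4,5}.
From clues 1–3: Quinn is in {3,4,5}.
From clues 1–4: Tom is in {2,5,6}.
From clues 1–5: Amira → seat 1, Chao → seat 2, Tom → seat 6.
From clues 1–6: Quinn → seat 3, Zara → seat 4, Wendy → seat 5.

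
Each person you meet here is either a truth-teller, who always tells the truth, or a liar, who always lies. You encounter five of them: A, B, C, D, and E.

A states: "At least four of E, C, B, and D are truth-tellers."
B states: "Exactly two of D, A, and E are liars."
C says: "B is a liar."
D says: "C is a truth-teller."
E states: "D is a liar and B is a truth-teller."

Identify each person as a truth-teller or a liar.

A: liar, B: truth-teller, C: liar, D: liar, E: truth-teller

Consider A. Suppose A is a truth-teller.
Then no assignment of the remaining roles makes every statement match its speaker's type — contradiction.
So A is a liar.
Consider B. Suppose B is a liar.
Then no assignment of the remaining roles makes every statement match its speaker's type — contradiction.
So B is a truth-teller.
With that fixed, C's statement is false, so C is a liar.
With that fixed, D's statement is false, so D is a liar.
With that fixed, E's statement is true, so E is a truth-teller.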